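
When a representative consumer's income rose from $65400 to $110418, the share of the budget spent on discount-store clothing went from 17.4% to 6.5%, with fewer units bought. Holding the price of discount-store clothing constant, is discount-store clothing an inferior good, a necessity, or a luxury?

inferior good

Quantity demanded falls as income rises, so η < 0.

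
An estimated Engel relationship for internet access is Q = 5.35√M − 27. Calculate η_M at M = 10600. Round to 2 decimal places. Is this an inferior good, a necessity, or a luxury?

0.53 (necessity)

At M = 10600: Q = 523.816.
dQ/dM = 5.35/(2√M) = 0.0259819 at this income.
η = (dQ/dM)·(M/Q) = 0.0259819 × (10600/523.816) = 0.53.
Since 0 < η < 1, the good is a necessity.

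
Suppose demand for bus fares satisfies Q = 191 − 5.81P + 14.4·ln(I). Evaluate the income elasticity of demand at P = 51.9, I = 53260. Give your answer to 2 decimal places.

0.31

At P = 51.9, I = 53260: Q = 46.175.
Holding P constant, ∂Q/∂I = 14.4/I = 0.000270372.
η_I = (∂Q/∂I)·(I/Q) = 0.000270372 × (53260/46.175) = 0.31.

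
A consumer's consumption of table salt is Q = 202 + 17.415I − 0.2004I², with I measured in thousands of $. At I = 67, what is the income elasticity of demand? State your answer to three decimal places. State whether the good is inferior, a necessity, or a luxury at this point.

At I = 67: Q = 469.2094.
dQ/dI = 17.415 − 0.4008I = -9.43860.
η = (dQ/dI)·(I/Q) = -9.43860 × (67/469.2094) = -1.348.
η < 0 ⇒ inferior good.

-1.348 (inferior good)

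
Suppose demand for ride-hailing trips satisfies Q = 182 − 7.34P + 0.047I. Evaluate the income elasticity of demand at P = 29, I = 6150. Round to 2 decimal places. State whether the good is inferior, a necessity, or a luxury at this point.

1.12 (luxury)

At P = 29, I = 6150: Q = 258.190.
Holding P constant, ∂Q/∂I = 0.047.
η_I = (∂Q/∂I)·(I/Q) = 0.047 × (6150/258.190) = 1.12.
Since η > 1, this is a luxury.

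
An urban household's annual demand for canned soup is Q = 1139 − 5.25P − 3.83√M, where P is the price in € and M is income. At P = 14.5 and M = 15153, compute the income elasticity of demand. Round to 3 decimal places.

-0.399

At P = 14.5, M = 15153: Q = 591.411.
Holding P constant, ∂Q/∂M = -3.83/(2√M) = -0.0155568.
η_M = (∂Q/∂M)·(M/Q) = -0.0155568 × (15153/591.411) = -0.399.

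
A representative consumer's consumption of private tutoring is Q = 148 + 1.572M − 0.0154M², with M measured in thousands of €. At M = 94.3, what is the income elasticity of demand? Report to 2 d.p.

At M = 94.3: Q = 159.2953.
dQ/dM = 1.572 − 0.0308M = -1.33244.
η = (dQ/dM)·(M/Q) = -1.33244 × (94.3/159.2953) = -0.79.

-0.79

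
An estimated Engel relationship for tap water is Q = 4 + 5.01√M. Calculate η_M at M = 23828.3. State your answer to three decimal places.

0.497

At M = 23828.3: Q = 777.365.
dQ/dM = 5.01/(2√M) = 0.0162279 at this income.
η = (dQ/dM)·(M/Q) = 0.0162279 × (23828.3/777.365) = 0.497.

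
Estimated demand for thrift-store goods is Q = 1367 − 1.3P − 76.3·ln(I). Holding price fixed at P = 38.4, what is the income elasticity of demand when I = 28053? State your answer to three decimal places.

At P = 38.4, I = 28053: Q = 535.627.
Holding P constant, ∂Q/∂I = -76.3/I = -0.00271985.
η_I = (∂Q/∂I)·(I/Q) = -0.00271985 × (28053/535.627) = -0.142.

-0.142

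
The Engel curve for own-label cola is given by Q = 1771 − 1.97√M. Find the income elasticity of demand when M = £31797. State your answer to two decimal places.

-0.12

At M = 31797: Q = 1419.715.
dQ/dM = -1.97/(2√M) = -0.00552387 at this income.
η = (dQ/dM)·(M/Q) = -0.00552387 × (31797/1419.715) = -0.12.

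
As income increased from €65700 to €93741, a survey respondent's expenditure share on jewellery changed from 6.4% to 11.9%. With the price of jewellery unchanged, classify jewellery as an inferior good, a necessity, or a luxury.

The budget share rises as income rises, so η > 1.

luxury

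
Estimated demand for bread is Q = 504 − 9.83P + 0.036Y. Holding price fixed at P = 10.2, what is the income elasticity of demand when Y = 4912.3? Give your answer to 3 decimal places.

0.305

At P = 10.2, Y = 4912.3: Q = 580.577.
Holding P constant, ∂Q/∂Y = 0.036.
η_Y = (∂Q/∂Y)·(Y/Q) = 0.036 × (4912.3/580.577) = 0.305.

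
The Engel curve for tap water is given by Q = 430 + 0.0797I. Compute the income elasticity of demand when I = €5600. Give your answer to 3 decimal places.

At I = 5600: Q = 876.320.
dQ/dI = 0.0797.
η = (dQ/dI)·(I/Q) = 0.0797 × (5600/876.320) = 0.509.

0.509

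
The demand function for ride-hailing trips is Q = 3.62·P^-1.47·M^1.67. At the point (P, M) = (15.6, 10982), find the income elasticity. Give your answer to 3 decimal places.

1.670

For a multiplicative demand Q = A·P^α·M^β, the income elasticity is β everywhere.
Here β = 1.67, so η = 1.670.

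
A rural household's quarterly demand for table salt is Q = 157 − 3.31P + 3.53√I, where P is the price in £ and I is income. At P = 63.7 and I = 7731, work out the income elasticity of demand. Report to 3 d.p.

0.605

At P = 63.7, I = 7731: Q = 256.532.
Holding P constant, ∂Q/∂I = 3.53/(2√I) = 0.0200737.
η_I = (∂Q/∂I)·(I/Q) = 0.0200737 × (7731/256.532) = 0.605.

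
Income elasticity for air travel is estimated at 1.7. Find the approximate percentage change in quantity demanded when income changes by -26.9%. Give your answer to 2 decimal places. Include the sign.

-45.73%

%ΔQ ≈ η × %ΔI = 1.7 × (-26.9%) = -45.73%.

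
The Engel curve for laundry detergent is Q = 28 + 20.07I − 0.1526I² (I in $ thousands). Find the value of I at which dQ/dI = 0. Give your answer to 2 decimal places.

65.76

dQ/dI = 20.07 − 0.3052I.
The good is inferior where dQ/dI < 0. Setting dQ/dI = 0 gives I = 20.07 / 0.3052 = 65.76.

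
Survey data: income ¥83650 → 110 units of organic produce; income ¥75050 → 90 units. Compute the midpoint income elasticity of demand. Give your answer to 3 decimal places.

1.845

ΔQ = 90 − 110 = -20; midpoint Q̄ = (110 + 90)/2 = 100.
ΔI = 75050 − 83650 = -8600; midpoint Ī = (83650 + 75050)/2 = 79350.
η = (ΔQ/Q̄) ÷ (ΔI/Ī) = (-20/100) ÷ (-8600/79350) = 1.845.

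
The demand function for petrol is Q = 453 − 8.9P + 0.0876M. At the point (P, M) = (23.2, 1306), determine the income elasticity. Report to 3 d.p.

At P = 23.2, M = 1306: Q = 360.926.
Holding P constant, ∂Q/∂M = 0.0876.
η_M = (∂Q/∂M)·(M/Q) = 0.0876 × (1306/360.926) = 0.317.

0.317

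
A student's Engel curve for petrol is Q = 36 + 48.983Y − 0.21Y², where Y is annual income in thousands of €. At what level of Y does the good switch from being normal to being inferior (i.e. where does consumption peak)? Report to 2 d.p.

116.63

dQ/dY = 48.983 − 0.42Y.
The good is inferior where dQ/dY < 0. Setting dQ/dY = 0 gives Y = 48.983 / 0.42 = 116.63.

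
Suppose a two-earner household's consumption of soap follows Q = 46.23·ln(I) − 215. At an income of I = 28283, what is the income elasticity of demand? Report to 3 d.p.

0.179

At I = 28283: Q = 258.858.
dQ/dI = 46.23/I = 0.00163455 at this income.
η = (dQ/dI)·(I/Q) = 0.00163455 × (28283/258.858) = 0.179.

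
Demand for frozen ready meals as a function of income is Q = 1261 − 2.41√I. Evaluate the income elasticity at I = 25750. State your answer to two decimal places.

-0.22

At I = 25750: Q = 874.272.
dQ/dI = -2.41/(2√I) = -0.00750928 at this income.
η = (dQ/dI)·(I/Q) = -0.00750928 × (25750/874.272) = -0.22.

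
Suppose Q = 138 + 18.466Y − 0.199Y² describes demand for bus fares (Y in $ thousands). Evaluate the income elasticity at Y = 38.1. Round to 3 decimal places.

At Y = 38.1: Q = 552.6842.
dQ/dY = 18.466 − 0.398Y = 3.30220.
η = (dQ/dY)·(Y/Q) = 3.30220 × (38.1/552.6842) = 0.228.

0.228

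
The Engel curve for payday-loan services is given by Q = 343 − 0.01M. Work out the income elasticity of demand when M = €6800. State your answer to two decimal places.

-0.25

At M = 6800: Q = 275.000.
dQ/dM = −0.01.
η = (dQ/dM)·(M/Q) = -0.01 × (6800/275.000) = -0.25.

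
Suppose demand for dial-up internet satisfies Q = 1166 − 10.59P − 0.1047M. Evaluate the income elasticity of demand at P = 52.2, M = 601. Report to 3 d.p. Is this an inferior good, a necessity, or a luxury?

At P = 52.2, M = 601: Q = 550.277.
Holding P constant, ∂Q/∂M = −0.1047.
η_M = (∂Q/∂M)·(M/Q) = -0.1047 × (601/550.277) = -0.114.
Since η < 0, this is an inferior good.

-0.114 (inferior good)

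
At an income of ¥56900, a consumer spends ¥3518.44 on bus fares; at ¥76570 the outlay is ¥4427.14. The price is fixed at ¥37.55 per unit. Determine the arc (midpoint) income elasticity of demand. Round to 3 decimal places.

0.776

With a constant price, Q₁ = 3518.44/37.55 = 93.700 and Q₂ = 4427.14/37.55 = 117.900 (equivalently, work directly with expenditure since P cancels).
Midpoint %ΔQ = (4427.14 − 3518.44)/3972.79 = 0.22873; midpoint %ΔI = (76570 − 56900)/66735 = 0.29475.
η = 0.22873 / 0.29475 = 0.776.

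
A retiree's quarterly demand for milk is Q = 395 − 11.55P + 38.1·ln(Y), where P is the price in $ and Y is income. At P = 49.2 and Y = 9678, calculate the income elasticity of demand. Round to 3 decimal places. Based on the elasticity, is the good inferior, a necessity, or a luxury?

0.216 (necessity)

At P = 49.2, Y = 9678: Q = 176.407.
Holding P constant, ∂Q/∂Y = 38.1/Y = 0.00393676.
η_Y = (∂Q/∂Y)·(Y/Q) = 0.00393676 × (9678/176.407) = 0.216.
Since 0 < η < 1, this is a necessity.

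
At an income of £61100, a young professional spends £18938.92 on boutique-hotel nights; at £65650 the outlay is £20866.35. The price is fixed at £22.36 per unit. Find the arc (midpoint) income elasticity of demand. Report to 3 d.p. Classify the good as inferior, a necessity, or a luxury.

1.349 (luxury)

With a constant price, Q₁ = 18938.92/22.36 = 847.000 and Q₂ = 20866.35/22.36 = 933.200 (equivalently, work directly with expenditure since P cancels).
Midpoint %ΔQ = (20866.35 − 18938.92)/19902.63 = 0.09684; midpoint %ΔI = (65650 − 61100)/63375 = 0.07179.
η = 0.09684 / 0.07179 = 1.349.
η > 1 ⇒ luxury.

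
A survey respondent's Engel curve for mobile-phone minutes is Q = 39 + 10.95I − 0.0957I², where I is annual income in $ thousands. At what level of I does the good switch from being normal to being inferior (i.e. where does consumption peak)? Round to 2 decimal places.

dQ/dI = 10.95 − 0.1914I.
The good is inferior where dQ/dI < 0. Setting dQ/dI = 0 gives I = 10.95 / 0.1914 = 57.21.

57.21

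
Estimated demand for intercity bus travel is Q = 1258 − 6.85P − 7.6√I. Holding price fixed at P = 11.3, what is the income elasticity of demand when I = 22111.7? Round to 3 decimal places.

At P = 11.3, I = 22111.7: Q = 50.475.
Holding P constant, ∂Q/∂I = -7.6/(2√I) = -0.0255548.
η_I = (∂Q/∂I)·(I/Q) = -0.0255548 × (22111.7/50.475) = -11.195.

-11.195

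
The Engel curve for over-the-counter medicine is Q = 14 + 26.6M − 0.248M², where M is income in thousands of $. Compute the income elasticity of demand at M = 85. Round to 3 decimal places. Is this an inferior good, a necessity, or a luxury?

At M = 85: Q = 483.2000.
dQ/dM = 26.6 − 0.496M = -15.56000.
η = (dQ/dM)·(M/Q) = -15.56000 × (85/483.2000) = -2.737.
η < 0 ⇒ inferior good.

-2.737 (inferior good)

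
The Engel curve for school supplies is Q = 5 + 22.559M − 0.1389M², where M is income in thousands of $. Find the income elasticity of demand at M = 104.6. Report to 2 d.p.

-0.80

At M = 104.6: Q = 844.9443.
dQ/dM = 22.559 − 0.2778M = -6.49888.
η = (dQ/dM)·(M/Q) = -6.49888 × (104.6/844.9443) = -0.80.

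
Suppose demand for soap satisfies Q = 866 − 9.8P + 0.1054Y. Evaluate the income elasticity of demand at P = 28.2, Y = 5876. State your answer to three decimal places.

At P = 28.2, Y = 5876: Q = 1208.970.
Holding P constant, ∂Q/∂Y = 0.1054.
η_Y = (∂Q/∂Y)·(Y/Q) = 0.1054 × (5876/1208.970) = 0.512.

0.512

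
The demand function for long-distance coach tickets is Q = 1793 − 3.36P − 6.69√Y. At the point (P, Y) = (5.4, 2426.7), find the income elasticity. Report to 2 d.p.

-0.11

At P = 5.4, Y = 2426.7: Q = 1445.296.
Holding P constant, ∂Q/∂Y = -6.69/(2√Y) = -0.0679029.
η_Y = (∂Q/∂Y)·(Y/Q) = -0.0679029 × (2426.7/1445.296) = -0.11.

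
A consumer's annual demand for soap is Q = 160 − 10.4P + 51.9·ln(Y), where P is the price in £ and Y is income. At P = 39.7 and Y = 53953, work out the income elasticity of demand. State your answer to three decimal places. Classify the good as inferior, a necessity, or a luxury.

At P = 39.7, Y = 53953: Q = 312.616.
Holding P constant, ∂Q/∂Y = 51.9/Y = 0.000961948.
η_Y = (∂Q/∂Y)·(Y/Q) = 0.000961948 × (53953/312.616) = 0.166.
Since 0 < η < 1, this is a necessity.

0.166 (necessity)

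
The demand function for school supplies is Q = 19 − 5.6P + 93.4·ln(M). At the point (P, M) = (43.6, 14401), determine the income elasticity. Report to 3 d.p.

0.140

At P = 43.6, M = 14401: Q = 669.150.
Holding P constant, ∂Q/∂M = 93.4/M = 0.00648566.
η_M = (∂Q/∂M)·(M/Q) = 0.00648566 × (14401/669.150) = 0.140.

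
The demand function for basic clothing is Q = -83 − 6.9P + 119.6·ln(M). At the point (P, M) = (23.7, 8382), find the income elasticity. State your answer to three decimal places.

0.143

At P = 23.7, M = 8382: Q = 833.917.
Holding P constant, ∂Q/∂M = 119.6/M = 0.0142687.
η_M = (∂Q/∂M)·(M/Q) = 0.0142687 × (8382/833.917) = 0.143.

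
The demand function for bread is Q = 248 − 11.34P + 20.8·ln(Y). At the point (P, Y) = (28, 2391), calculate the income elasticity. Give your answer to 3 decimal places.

0.225

At P = 28, Y = 2391: Q = 92.293.
Holding P constant, ∂Q/∂Y = 20.8/Y = 0.00869929.
η_Y = (∂Q/∂Y)·(Y/Q) = 0.00869929 × (2391/92.293) = 0.225.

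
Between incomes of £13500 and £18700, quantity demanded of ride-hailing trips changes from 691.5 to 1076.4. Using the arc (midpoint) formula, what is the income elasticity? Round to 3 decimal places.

ΔQ = 1076.4 − 691.5 = 384.9; midpoint Q̄ = (691.5 + 1076.4)/2 = 883.95.
ΔI = 18700 − 13500 = 5200; midpoint Ī = (13500 + 18700)/2 = 16100.
η = (ΔQ/Q̄) ÷ (ΔI/Ī) = (384.9/883.95) ÷ (5200/16100) = 1.348.

1.348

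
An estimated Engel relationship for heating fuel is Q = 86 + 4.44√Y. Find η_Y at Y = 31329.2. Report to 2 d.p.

0.45

At Y = 31329.2: Q = 871.883.
dQ/dY = 4.44/(2√Y) = 0.0125423 at this income.
η = (dQ/dY)·(Y/Q) = 0.0125423 × (31329.2/871.883) = 0.45.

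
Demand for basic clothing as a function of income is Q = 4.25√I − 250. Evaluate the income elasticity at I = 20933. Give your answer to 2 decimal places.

0.84

At I = 20933: Q = 364.900.
dQ/dI = 4.25/(2√I) = 0.0146873 at this income.
η = (dQ/dI)·(I/Q) = 0.0146873 × (20933/364.900) = 0.84.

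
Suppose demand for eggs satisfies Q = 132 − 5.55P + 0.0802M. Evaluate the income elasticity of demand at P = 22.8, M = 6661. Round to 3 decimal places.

0.990

At P = 22.8, M = 6661: Q = 539.672.
Holding P constant, ∂Q/∂M = 0.0802.
η_M = (∂Q/∂M)·(M/Q) = 0.0802 × (6661/539.672) = 0.990.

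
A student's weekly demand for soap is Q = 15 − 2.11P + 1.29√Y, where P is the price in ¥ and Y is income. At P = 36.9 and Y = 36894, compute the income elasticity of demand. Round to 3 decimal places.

At P = 36.9, Y = 36894: Q = 184.922.
Holding P constant, ∂Q/∂Y = 1.29/(2√Y) = 0.00335801.
η_Y = (∂Q/∂Y)·(Y/Q) = 0.00335801 × (36894/184.922) = 0.670.

0.670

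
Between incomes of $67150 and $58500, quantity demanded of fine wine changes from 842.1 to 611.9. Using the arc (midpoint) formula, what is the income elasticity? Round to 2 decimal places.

ΔQ = 611.9 − 842.1 = -230.2; midpoint Q̄ = (842.1 + 611.9)/2 = 727.
ΔI = 58500 − 67150 = -8650; midpoint Ī = (67150 + 58500)/2 = 62825.
η = (ΔQ/Q̄) ÷ (ΔI/Ī) = (-230.2/727) ÷ (-8650/62825) = 2.30.

2.30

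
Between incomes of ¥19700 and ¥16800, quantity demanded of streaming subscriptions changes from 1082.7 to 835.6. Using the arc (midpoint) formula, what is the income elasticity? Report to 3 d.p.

1.621

ΔQ = 835.6 − 1082.7 = -247.1; midpoint Q̄ = (1082.7 + 835.6)/2 = 959.15.
ΔI = 16800 − 19700 = -2900; midpoint Ī = (19700 + 16800)/2 = 18250.
η = (ΔQ/Q̄) ÷ (ΔI/Ī) = (-247.1/959.15) ÷ (-2900/18250) = 1.621.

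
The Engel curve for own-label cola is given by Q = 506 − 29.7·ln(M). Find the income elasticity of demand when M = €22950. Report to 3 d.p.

-0.143

At M = 22950: Q = 207.780.
dQ/dM = -29.7/M = -0.00129412 at this income.
η = (dQ/dM)·(M/Q) = -0.00129412 × (22950/207.780) = -0.143.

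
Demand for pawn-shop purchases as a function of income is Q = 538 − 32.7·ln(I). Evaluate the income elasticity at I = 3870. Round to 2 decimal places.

At I = 3870: Q = 267.865.
dQ/dI = -32.7/I = -0.00844961 at this income.
η = (dQ/dI)·(I/Q) = -0.00844961 × (3870/267.865) = -0.12.

-0.12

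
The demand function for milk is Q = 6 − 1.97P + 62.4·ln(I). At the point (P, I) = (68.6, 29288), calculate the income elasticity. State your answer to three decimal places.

0.122

At P = 68.6, I = 29288: Q = 512.638.
Holding P constant, ∂Q/∂I = 62.4/I = 0.00213057.
η_I = (∂Q/∂I)·(I/Q) = 0.00213057 × (29288/512.638) = 0.122.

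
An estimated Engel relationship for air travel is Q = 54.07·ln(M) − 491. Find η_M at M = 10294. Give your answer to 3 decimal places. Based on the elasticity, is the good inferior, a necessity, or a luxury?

At M = 10294: Q = 8.570.
dQ/dM = 54.07/M = 0.00525257 at this income.
η = (dQ/dM)·(M/Q) = 0.00525257 × (10294/8.570) = 6.309.
Since η > 1, the good is a luxury.

6.309 (luxury)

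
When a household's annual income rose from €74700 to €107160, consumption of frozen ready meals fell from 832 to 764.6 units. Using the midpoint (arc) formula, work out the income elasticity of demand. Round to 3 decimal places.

ΔQ = 764.6 − 832 = -67.4; midpoint Q̄ = (832 + 764.6)/2 = 798.3.
ΔI = 107160 − 74700 = 32460; midpoint Ī = (74700 + 107160)/2 = 90930.
η = (ΔQ/Q̄) ÷ (ΔI/Ī) = (-67.4/798.3) ÷ (32460/90930) = -0.237.

-0.237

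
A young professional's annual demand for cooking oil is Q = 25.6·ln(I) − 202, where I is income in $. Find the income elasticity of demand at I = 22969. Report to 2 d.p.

At I = 22969: Q = 55.073.
dQ/dI = 25.6/I = 0.00111455 at this income.
η = (dQ/dI)·(I/Q) = 0.00111455 × (22969/55.073) = 0.46.

0.46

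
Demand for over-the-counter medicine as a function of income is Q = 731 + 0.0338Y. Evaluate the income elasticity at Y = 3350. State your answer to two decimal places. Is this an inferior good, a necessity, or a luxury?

At Y = 3350: Q = 844.230.
dQ/dY = 0.0338.
η = (dQ/dY)·(Y/Q) = 0.0338 × (3350/844.230) = 0.13.
Since 0 < η < 1, the good is a necessity.

0.13 (necessity)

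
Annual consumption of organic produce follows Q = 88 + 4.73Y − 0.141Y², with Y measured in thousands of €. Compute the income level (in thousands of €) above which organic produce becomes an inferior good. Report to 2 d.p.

dQ/dY = 4.73 − 0.282Y.
The good is inferior where dQ/dY < 0. Setting dQ/dY = 0 gives Y = 4.73 / 0.282 = 16.77.

16.77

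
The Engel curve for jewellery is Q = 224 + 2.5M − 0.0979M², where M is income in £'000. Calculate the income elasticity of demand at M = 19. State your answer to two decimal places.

-0.10

At M = 19: Q = 236.1581.
dQ/dM = 2.5 − 0.1958M = -1.22020.
η = (dQ/dM)·(M/Q) = -1.22020 × (19/236.1581) = -0.10.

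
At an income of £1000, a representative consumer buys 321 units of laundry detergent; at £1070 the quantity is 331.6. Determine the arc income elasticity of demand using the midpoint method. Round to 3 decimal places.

0.480

ΔQ = 331.6 − 321 = 10.6; midpoint Q̄ = (321 + 331.6)/2 = 326.3.
ΔI = 1070 − 1000 = 70; midpoint Ī = (1000 + 1070)/2 = 1035.
η = (ΔQ/Q̄) ÷ (ΔI/Ī) = (10.6/326.3) ÷ (70/1035) = 0.480.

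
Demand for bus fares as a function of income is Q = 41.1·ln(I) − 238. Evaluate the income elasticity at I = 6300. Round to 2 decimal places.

At I = 6300: Q = 121.555.
dQ/dI = 41.1/I = 0.00652381 at this income.
η = (dQ/dI)·(I/Q) = 0.00652381 × (6300/121.555) = 0.34.

0.34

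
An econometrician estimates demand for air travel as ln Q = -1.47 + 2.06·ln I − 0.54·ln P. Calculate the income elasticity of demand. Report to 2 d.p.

In a log-linear demand, the coefficient on ln I is the income elasticity.
So η = 2.06.

2.06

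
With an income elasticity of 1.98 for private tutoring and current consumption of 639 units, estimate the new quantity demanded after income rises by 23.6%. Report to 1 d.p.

937.6

%ΔQ ≈ η × %ΔI = 1.98 × 23.6% = 46.728%.
New Q ≈ 639 × (1 + 0.46728) = 937.6.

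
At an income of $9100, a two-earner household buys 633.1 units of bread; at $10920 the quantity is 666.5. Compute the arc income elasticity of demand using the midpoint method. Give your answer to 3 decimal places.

0.283

ΔQ = 666.5 − 633.1 = 33.4; midpoint Q̄ = (633.1 + 666.5)/2 = 649.8.
ΔI = 10920 − 9100 = 1820; midpoint Ī = (9100 + 10920)/2 = 10010.
η = (ΔQ/Q̄) ÷ (ΔI/Ī) = (33.4/649.8) ÷ (1820/10010) = 0.283.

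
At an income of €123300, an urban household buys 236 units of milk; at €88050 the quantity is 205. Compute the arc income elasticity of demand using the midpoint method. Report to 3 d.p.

0.421

ΔQ = 205 − 236 = -31; midpoint Q̄ = (236 + 205)/2 = 220.5.
ΔI = 88050 − 123300 = -35250; midpoint Ī = (123300 + 88050)/2 = 105675.
η = (ΔQ/Q̄) ÷ (ΔI/Ī) = (-31/220.5) ÷ (-35250/105675) = 0.421.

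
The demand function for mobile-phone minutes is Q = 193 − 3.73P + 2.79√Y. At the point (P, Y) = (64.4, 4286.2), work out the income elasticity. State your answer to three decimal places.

0.674

At P = 64.4, Y = 4286.2: Q = 135.447.
Holding P constant, ∂Q/∂Y = 2.79/(2√Y) = 0.0213078.
η_Y = (∂Q/∂Y)·(Y/Q) = 0.0213078 × (4286.2/135.447) = 0.674.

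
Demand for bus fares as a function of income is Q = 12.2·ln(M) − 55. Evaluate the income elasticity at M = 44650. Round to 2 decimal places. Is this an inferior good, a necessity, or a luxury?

0.16 (necessity)

At M = 44650: Q = 75.621.
dQ/dM = 12.2/M = 0.000273236 at this income.
η = (dQ/dM)·(M/Q) = 0.000273236 × (44650/75.621) = 0.16.
Since 0 < η < 1, the good is a necessity.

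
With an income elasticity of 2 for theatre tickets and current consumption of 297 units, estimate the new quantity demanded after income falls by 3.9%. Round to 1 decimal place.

273.8

%ΔQ ≈ η × %ΔI = 2 × (-3.9%) = -7.8%.
New Q ≈ 297 × (1 − 0.078) = 273.8.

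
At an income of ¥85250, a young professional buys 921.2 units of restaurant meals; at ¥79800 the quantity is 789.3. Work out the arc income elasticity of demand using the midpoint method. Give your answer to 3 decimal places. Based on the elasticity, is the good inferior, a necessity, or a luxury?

2.335 (luxury)

ΔQ = 789.3 − 921.2 = -131.9; midpoint Q̄ = (921.2 + 789.3)/2 = 855.25.
ΔI = 79800 − 85250 = -5450; midpoint Ī = (85250 + 79800)/2 = 82525.
η = (ΔQ/Q̄) ÷ (ΔI/Ī) = (-131.9/855.25) ÷ (-5450/82525) = 2.335.
η > 1 ⇒ luxury.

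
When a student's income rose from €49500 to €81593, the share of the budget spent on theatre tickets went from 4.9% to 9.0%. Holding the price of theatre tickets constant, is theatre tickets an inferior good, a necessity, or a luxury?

luxury

The budget share rises as income rises, so η > 1.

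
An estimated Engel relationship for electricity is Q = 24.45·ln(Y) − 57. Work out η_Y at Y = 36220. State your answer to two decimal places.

At Y = 36220: Q = 199.661.
dQ/dY = 24.45/Y = 0.000675041 at this income.
η = (dQ/dY)·(Y/Q) = 0.000675041 × (36220/199.661) = 0.12.

0.12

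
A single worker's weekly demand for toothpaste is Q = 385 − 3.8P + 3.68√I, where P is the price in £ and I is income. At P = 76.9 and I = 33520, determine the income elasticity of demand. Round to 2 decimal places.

At P = 76.9, I = 33520: Q = 766.532.
Holding P constant, ∂Q/∂I = 3.68/(2√I) = 0.01005.
η_I = (∂Q/∂I)·(I/Q) = 0.01005 × (33520/766.532) = 0.44.

0.44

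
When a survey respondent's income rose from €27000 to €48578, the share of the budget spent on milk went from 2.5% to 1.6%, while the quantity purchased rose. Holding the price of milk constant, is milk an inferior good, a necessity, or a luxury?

Quantity rises but the budget share falls as income rises, so 0 < η < 1.

necessity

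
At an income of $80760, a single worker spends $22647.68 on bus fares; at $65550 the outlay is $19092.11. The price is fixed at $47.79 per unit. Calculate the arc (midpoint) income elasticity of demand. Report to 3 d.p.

0.819

With a constant price, Q₁ = 22647.68/47.79 = 473.900 and Q₂ = 19092.11/47.79 = 399.500 (equivalently, work directly with expenditure since P cancels).
Midpoint %ΔQ = (19092.11 − 22647.68)/20869.90 = -0.17037; midpoint %ΔI = (65550 − 80760)/73155 = -0.20791.
η = -0.17037 / -0.20791 = 0.819.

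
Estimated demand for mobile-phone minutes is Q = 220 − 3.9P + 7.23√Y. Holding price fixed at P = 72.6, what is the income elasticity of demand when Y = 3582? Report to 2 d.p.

At P = 72.6, Y = 3582: Q = 369.574.
Holding P constant, ∂Q/∂Y = 7.23/(2√Y) = 0.0604012.
η_Y = (∂Q/∂Y)·(Y/Q) = 0.0604012 × (3582/369.574) = 0.59.

0.59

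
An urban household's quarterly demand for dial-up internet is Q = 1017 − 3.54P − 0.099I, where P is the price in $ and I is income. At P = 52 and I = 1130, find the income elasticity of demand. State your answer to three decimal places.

At P = 52, I = 1130: Q = 721.050.
Holding P constant, ∂Q/∂I = −0.099.
η_I = (∂Q/∂I)·(I/Q) = -0.099 × (1130/721.050) = -0.155.

-0.155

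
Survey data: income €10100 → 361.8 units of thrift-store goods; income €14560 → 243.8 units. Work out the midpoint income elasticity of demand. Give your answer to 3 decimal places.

-1.077

ΔQ = 243.8 − 361.8 = -118; midpoint Q̄ = (361.8 + 243.8)/2 = 302.8.
ΔI = 14560 − 10100 = 4460; midpoint Ī = (10100 + 14560)/2 = 12330.
η = (ΔQ/Q̄) ÷ (ΔI/Ī) = (-118/302.8) ÷ (4460/12330) = -1.077.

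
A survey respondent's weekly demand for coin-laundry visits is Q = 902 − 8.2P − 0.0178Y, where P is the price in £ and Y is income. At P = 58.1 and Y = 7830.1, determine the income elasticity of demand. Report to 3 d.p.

-0.487

At P = 58.1, Y = 7830.1: Q = 286.204.
Holding P constant, ∂Q/∂Y = −0.0178.
η_Y = (∂Q/∂Y)·(Y/Q) = -0.0178 × (7830.1/286.204) = -0.487.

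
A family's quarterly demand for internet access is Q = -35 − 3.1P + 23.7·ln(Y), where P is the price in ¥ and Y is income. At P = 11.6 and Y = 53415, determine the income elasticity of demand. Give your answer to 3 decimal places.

At P = 11.6, Y = 53415: Q = 187.035.
Holding P constant, ∂Q/∂Y = 23.7/Y = 0.000443696.
η_Y = (∂Q/∂Y)·(Y/Q) = 0.000443696 × (53415/187.035) = 0.127.

0.127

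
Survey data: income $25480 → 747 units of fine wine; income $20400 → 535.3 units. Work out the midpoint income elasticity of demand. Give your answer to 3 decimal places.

1.491

ΔQ = 535.3 − 747 = -211.7; midpoint Q̄ = (747 + 535.3)/2 = 641.15.
ΔI = 20400 − 25480 = -5080; midpoint Ī = (25480 + 20400)/2 = 22940.
η = (ΔQ/Q̄) ÷ (ΔI/Ī) = (-211.7/641.15) ÷ (-5080/22940) = 1.491.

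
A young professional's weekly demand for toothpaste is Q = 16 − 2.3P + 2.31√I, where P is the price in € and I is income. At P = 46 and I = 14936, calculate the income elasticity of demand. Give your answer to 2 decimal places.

0.73

At P = 46, I = 14936: Q = 192.512.
Holding P constant, ∂Q/∂I = 2.31/(2√I) = 0.00945072.
η_I = (∂Q/∂I)·(I/Q) = 0.00945072 × (14936/192.512) = 0.73.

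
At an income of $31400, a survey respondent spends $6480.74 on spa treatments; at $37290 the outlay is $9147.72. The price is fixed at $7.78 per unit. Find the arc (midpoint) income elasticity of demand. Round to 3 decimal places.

With a constant price, Q₁ = 6480.74/7.78 = 833.000 and Q₂ = 9147.72/7.78 = 1175.799 (equivalently, work directly with expenditure since P cancels).
Midpoint %ΔQ = (9147.72 − 6480.74)/7814.23 = 0.34130; midpoint %ΔI = (37290 − 31400)/34345 = 0.17150.
η = 0.34130 / 0.17150 = 1.990.

1.990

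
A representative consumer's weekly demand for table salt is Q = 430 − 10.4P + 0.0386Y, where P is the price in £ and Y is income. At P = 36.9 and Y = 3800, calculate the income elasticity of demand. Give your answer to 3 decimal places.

0.760

At P = 36.9, Y = 3800: Q = 192.920.
Holding P constant, ∂Q/∂Y = 0.0386.
η_Y = (∂Q/∂Y)·(Y/Q) = 0.0386 × (3800/192.920) = 0.760.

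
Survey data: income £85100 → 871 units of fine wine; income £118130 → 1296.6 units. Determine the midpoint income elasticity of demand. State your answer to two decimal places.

ΔQ = 1296.6 − 871 = 425.6; midpoint Q̄ = (871 + 1296.6)/2 = 1083.8.
ΔI = 118130 − 85100 = 33030; midpoint Ī = (85100 + 118130)/2 = 101615.
η = (ΔQ/Q̄) ÷ (ΔI/Ī) = (425.6/1083.8) ÷ (33030/101615) = 1.21.

1.21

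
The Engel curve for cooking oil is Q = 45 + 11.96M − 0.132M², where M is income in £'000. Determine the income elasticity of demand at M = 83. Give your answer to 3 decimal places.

-6.437

At M = 83: Q = 128.3320.
dQ/dM = 11.96 − 0.264M = -9.95200.
η = (dQ/dM)·(M/Q) = -9.95200 × (83/128.3320) = -6.437.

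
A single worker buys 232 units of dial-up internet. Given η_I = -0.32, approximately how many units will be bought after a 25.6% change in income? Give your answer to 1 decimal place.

213.0

%ΔQ ≈ η × %ΔI = -0.32 × 25.6% = -8.192%.
New Q ≈ 232 × (1 − 0.08192) = 213.0.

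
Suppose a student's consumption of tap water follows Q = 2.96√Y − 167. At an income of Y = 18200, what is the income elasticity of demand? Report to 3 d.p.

At Y = 18200: Q = 232.326.
dQ/dY = 2.96/(2√Y) = 0.0109705 at this income.
η = (dQ/dY)·(Y/Q) = 0.0109705 × (18200/232.326) = 0.859.

0.859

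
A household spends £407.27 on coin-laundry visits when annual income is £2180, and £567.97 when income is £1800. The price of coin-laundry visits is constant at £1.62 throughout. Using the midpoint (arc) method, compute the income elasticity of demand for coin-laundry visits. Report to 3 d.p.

-1.726

With a constant price, Q₁ = 407.27/1.62 = 251.401 and Q₂ = 567.97/1.62 = 350.599 (equivalently, work directly with expenditure since P cancels).
Midpoint %ΔQ = (567.97 − 407.27)/487.62 = 0.32956; midpoint %ΔI = (1800 − 2180)/1990 = -0.19095.
η = 0.32956 / -0.19095 = -1.726.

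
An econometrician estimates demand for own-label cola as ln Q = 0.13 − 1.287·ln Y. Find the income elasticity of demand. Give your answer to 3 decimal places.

-1.287

In a log-linear demand, the coefficient on ln Y is the income elasticity.
So η = -1.287.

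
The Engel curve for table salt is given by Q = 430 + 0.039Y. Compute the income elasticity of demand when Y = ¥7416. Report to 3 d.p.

At Y = 7416: Q = 719.224.
dQ/dY = 0.039.
η = (dQ/dY)·(Y/Q) = 0.039 × (7416/719.224) = 0.402.

0.402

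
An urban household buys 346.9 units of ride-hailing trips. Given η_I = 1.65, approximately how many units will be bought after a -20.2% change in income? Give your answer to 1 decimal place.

231.3

%ΔQ ≈ η × %ΔI = 1.65 × (-20.2%) = -33.33%.
New Q ≈ 346.9 × (1 − 0.3333) = 231.3.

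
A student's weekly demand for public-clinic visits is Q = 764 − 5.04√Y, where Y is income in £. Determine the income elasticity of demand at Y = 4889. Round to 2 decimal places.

At Y = 4889: Q = 411.596.
dQ/dY = -5.04/(2√Y) = -0.0360405 at this income.
η = (dQ/dY)·(Y/Q) = -0.0360405 × (4889/411.596) = -0.43.

-0.43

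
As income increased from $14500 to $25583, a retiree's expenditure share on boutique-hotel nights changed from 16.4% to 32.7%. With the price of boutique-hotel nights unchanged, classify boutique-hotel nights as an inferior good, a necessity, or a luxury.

The budget share rises as income rises, so η > 1.

luxury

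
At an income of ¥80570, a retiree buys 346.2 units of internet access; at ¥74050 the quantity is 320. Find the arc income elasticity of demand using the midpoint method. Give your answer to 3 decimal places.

0.933

ΔQ = 320 − 346.2 = -26.2; midpoint Q̄ = (346.2 + 320)/2 = 333.1.
ΔI = 74050 − 80570 = -6520; midpoint Ī = (80570 + 74050)/2 = 77310.
η = (ΔQ/Q̄) ÷ (ΔI/Ī) = (-26.2/333.1) ÷ (-6520/77310) = 0.933.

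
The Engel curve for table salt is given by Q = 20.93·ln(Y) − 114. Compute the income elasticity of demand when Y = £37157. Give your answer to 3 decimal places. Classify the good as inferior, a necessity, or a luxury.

0.197 (necessity)

At Y = 37157: Q = 106.244.
dQ/dY = 20.93/Y = 0.000563286 at this income.
η = (dQ/dY)·(Y/Q) = 0.000563286 × (37157/106.244) = 0.197.
Since 0 < η < 1, the good is a necessity.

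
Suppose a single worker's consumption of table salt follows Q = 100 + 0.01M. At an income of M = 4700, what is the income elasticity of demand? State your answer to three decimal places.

0.320

At M = 4700: Q = 147.000.
dQ/dM = 0.01.
η = (dQ/dM)·(M/Q) = 0.01 × (4700/147.000) = 0.320.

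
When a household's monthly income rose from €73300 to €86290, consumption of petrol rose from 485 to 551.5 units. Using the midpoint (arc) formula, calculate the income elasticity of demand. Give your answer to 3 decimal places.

ΔQ = 551.5 − 485 = 66.5; midpoint Q̄ = (485 + 551.5)/2 = 518.25.
ΔI = 86290 − 73300 = 12990; midpoint Ī = (73300 + 86290)/2 = 79795.
η = (ΔQ/Q̄) ÷ (ΔI/Ī) = (66.5/518.25) ÷ (12990/79795) = 0.788.

0.788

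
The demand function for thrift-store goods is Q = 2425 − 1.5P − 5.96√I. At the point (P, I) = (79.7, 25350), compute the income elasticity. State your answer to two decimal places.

At P = 79.7, I = 25350: Q = 1356.518.
Holding P constant, ∂Q/∂I = -5.96/(2√I) = -0.0187166.
η_I = (∂Q/∂I)·(I/Q) = -0.0187166 × (25350/1356.518) = -0.35.

-0.35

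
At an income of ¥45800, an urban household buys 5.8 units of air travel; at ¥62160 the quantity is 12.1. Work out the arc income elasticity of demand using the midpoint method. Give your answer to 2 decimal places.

2.32

ΔQ = 12.1 − 5.8 = 6.3; midpoint Q̄ = (5.8 + 12.1)/2 = 8.95.
ΔI = 62160 − 45800 = 16360; midpoint Ī = (45800 + 62160)/2 = 53980.
η = (ΔQ/Q̄) ÷ (ΔI/Ī) = (6.3/8.95) ÷ (16360/53980) = 2.32.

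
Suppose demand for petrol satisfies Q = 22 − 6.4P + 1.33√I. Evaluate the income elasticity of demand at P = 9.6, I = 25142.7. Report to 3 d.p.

At P = 9.6, I = 25142.7: Q = 171.451.
Holding P constant, ∂Q/∂I = 1.33/(2√I) = 0.00419388.
η_I = (∂Q/∂I)·(I/Q) = 0.00419388 × (25142.7/171.451) = 0.615.

0.615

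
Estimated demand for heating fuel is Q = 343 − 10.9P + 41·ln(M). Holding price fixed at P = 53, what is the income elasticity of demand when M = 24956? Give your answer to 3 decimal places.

At P = 53, M = 24956: Q = 180.420.
Holding P constant, ∂Q/∂M = 41/M = 0.00164289.
η_M = (∂Q/∂M)·(M/Q) = 0.00164289 × (24956/180.420) = 0.227.

0.227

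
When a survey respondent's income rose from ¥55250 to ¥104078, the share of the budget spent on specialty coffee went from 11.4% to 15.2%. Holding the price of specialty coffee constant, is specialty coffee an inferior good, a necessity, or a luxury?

The budget share rises as income rises, so η > 1.

luxury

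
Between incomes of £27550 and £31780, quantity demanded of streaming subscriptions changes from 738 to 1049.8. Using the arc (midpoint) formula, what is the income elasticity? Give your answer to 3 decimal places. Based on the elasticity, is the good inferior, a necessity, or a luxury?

ΔQ = 1049.8 − 738 = 311.8; midpoint Q̄ = (738 + 1049.8)/2 = 893.9.
ΔI = 31780 − 27550 = 4230; midpoint Ī = (27550 + 31780)/2 = 29665.
η = (ΔQ/Q̄) ÷ (ΔI/Ī) = (311.8/893.9) ÷ (4230/29665) = 2.446.
η > 1 ⇒ luxury.

2.446 (luxury)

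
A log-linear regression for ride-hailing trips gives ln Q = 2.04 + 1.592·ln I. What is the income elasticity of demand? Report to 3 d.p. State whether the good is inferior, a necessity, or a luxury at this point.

In a log-linear demand, the coefficient on ln I is the income elasticity.
So η = 1.592.
η > 1 ⇒ luxury.

1.592 (luxury)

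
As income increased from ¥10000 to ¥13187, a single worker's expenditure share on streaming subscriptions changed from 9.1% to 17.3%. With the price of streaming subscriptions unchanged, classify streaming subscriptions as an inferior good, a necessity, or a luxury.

luxury

The budget share rises as income rises, so η > 1.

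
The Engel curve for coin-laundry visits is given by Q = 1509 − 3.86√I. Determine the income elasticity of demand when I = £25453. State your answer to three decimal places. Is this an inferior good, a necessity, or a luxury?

-0.345 (inferior good)

At I = 25453: Q = 893.176.
dQ/dI = -3.86/(2√I) = -0.0120973 at this income.
η = (dQ/dI)·(I/Q) = -0.0120973 × (25453/893.176) = -0.345.
Since η < 0, the good is an inferior good.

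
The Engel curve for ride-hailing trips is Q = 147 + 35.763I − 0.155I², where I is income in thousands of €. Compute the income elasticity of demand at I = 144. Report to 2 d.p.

-0.61

At I = 144: Q = 2082.7920.
dQ/dI = 35.763 − 0.31I = -8.87700.
η = (dQ/dI)·(I/Q) = -8.87700 × (144/2082.7920) = -0.61.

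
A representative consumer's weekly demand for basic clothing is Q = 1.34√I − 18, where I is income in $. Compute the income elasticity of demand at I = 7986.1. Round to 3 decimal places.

At I = 7986.1: Q = 101.749.
dQ/dI = 1.34/(2√I) = 0.00749734 at this income.
η = (dQ/dI)·(I/Q) = 0.00749734 × (7986.1/101.749) = 0.588.

0.588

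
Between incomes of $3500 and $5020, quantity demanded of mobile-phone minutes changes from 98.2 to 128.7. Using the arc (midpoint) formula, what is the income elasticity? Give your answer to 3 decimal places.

ΔQ = 128.7 − 98.2 = 30.5; midpoint Q̄ = (98.2 + 128.7)/2 = 113.45.
ΔI = 5020 − 3500 = 1520; midpoint Ī = (3500 + 5020)/2 = 4260.
η = (ΔQ/Q̄) ÷ (ΔI/Ī) = (30.5/113.45) ÷ (1520/4260) = 0.753.

0.753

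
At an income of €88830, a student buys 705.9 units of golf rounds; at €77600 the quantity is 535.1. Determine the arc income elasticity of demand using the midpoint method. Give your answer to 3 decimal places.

ΔQ = 535.1 − 705.9 = -170.8; midpoint Q̄ = (705.9 + 535.1)/2 = 620.5.
ΔI = 77600 − 88830 = -11230; midpoint Ī = (88830 + 77600)/2 = 83215.
η = (ΔQ/Q̄) ÷ (ΔI/Ī) = (-170.8/620.5) ÷ (-11230/83215) = 2.040.

2.040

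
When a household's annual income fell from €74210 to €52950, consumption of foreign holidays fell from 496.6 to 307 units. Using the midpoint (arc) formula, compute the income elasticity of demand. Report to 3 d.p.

ΔQ = 307 − 496.6 = -189.6; midpoint Q̄ = (496.6 + 307)/2 = 401.8.
ΔI = 52950 − 74210 = -21260; midpoint Ī = (74210 + 52950)/2 = 63580.
η = (ΔQ/Q̄) ÷ (ΔI/Ī) = (-189.6/401.8) ÷ (-21260/63580) = 1.411.

1.411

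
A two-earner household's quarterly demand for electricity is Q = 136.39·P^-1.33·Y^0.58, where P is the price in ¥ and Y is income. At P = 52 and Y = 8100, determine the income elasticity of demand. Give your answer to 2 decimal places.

For a multiplicative demand Q = A·P^α·Y^β, the income elasticity is β everywhere.
Here β = 0.58, so η = 0.58.

0.58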